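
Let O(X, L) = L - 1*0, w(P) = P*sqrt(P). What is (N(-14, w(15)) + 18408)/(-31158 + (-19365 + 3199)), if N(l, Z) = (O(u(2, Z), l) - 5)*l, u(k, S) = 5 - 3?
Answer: -9337/23662 ≈ -0.39460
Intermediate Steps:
u(k, S) = 2
w(P) = P**(3/2)
O(X, L) = L (O(X, L) = L + 0 = L)
N(l, Z) = l*(-5 + l) (N(l, Z) = (l - 5)*l = (-5 + l)*l = l*(-5 + l))
(N(-14, w(15)) + 18408)/(-31158 + (-19365 + 3199)) = (-14*(-5 - 14) + 18408)/(-31158 + (-19365 + 3199)) = (-14*(-19) + 18408)/(-31158 - 16166) = (266 + 18408)/(-47324) = 18674*(-1/47324) = -9337/23662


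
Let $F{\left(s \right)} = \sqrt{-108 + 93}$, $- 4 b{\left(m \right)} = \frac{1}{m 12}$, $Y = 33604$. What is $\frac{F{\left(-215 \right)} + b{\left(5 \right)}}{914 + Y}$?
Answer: $- \frac{1}{8284320} + \frac{i \sqrt{15}}{34518} \approx -1.2071 \cdot 10^{-7} + 0.0001122 i$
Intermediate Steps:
$b{\left(m \right)} = - \frac{1}{48 m}$ ($b{\left(m \right)} = - \frac{1}{4 m 12} = - \frac{1}{4 \cdot 12 m} = - \frac{\frac{1}{12} \frac{1}{m}}{4} = - \frac{1}{48 m}$)
$F{\left(s \right)} = i \sqrt{15}$ ($F{\left(s \right)} = \sqrt{-15} = i \sqrt{15}$)
$\frac{F{\left(-215 \right)} + b{\left(5 \right)}}{914 + Y} = \frac{i \sqrt{15} - \frac{1}{48 \cdot 5}}{914 + 33604} = \frac{i \sqrt{15} - \frac{1}{240}}{34518} = \left(i \sqrt{15} - \frac{1}{240}\right) \frac{1}{34518} = \left(- \frac{1}{240} + i \sqrt{15}\right) \frac{1}{34518} = - \frac{1}{8284320} + \frac{i \sqrt{15}}{34518}$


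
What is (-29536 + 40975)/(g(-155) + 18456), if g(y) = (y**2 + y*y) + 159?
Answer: 11439/66665 ≈ 0.17159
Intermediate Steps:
g(y) = 159 + 2*y**2 (g(y) = (y**2 + y**2) + 159 = 2*y**2 + 159 = 159 + 2*y**2)
(-29536 + 40975)/(g(-155) + 18456) = (-29536 + 40975)/((159 + 2*(-155)**2) + 18456) = 11439/((159 + 2*24025) + 18456) = 11439/((159 + 48050) + 18456) = 11439/(48209 + 18456) = 11439/66665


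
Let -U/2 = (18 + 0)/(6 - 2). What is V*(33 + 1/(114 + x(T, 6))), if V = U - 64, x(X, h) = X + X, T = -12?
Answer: -216883/90 ≈ -2409.8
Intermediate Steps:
U = -9 (U = -2*(18 + 0)/(6 - 2) = -36/4 = -2*9/2 = -9)
x(X, h) = 2*X
V = -73 (V = -9 - 64 = -73)
V*(33 + 1/(114 + x(T, 6))) = -73*(33 + 1/(114 + 2*(-12))) = -73*(33 + 1/(114 - 24)) = -73*(33 + 1/90) = -73*2971/90 = -216883/90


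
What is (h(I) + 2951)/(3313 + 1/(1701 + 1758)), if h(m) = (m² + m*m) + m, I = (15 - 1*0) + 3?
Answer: 12511203/11459668 ≈ 1.0918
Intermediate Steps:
I = 18 (I = (15 + 0) + 3 = 15 + 3 = 18)
h(m) = m + 2*m² (h(m) = (m² + m²) + m = 2*m² + m = m + 2*m²)
(h(I) + 2951)/(3313 + 1/(1701 + 1758)) = (18*(1 + 2*18) + 2951)/(3313 + 1/(1701 + 1758)) = (18*(1 + 36) + 2951)/(3313 + 1/3459) = (18*37 + 2951)/(3313 + 1/3459) = (666 + 2951)/(11459668/3459) = 3617*(3459/11459668) = 12511203/11459668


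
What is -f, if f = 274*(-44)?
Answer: 12056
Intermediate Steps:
f = -12056
-f = -1*(-12056) = 12056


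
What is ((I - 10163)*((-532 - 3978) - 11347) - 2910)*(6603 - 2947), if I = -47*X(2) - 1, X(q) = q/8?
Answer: 589910069534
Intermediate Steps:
X(q) = q/8 (X(q) = q*(1/8) = q/8)
I = -51/4 (I = -47*2/8 - 1 = -47*1/4 - 1 = -47/4 - 1 = -51/4 ≈ -12.750)
((I - 10163)*((-532 - 3978) - 11347) - 2910)*(6603 - 2947) = ((-51/4 - 10163)*((-532 - 3978) - 11347) - 2910)*(6603 - 2947) = (-40703*(-4510 - 11347)/4 - 2910)*3656 = (-40703/4*(-15857) - 2910)*3656 = (645427471/4 - 2910)*3656 = (645415831/4)*3656 = 589910069534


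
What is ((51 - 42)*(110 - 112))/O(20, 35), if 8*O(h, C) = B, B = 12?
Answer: -12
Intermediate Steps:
O(h, C) = 3/2 (O(h, C) = (⅛)*12 = 3/2)
((51 - 42)*(110 - 112))/O(20, 35) = ((51 - 42)*(110 - 112))/(3/2) = (9*(-2))*(⅔) = -18*⅔ = -12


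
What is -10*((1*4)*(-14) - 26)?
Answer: 820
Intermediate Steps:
-10*((1*4)*(-14) - 26) = -10*(4*(-14) - 26) = -10*(-56 - 26) = -10*(-82) = 820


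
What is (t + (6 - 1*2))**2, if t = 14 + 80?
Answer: 9604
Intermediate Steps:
t = 94
(t + (6 - 1*2))**2 = (94 + (6 - 1*2))**2 = (94 + (6 - 2))**2 = (94 + 4)**2 = 98**2 = 9604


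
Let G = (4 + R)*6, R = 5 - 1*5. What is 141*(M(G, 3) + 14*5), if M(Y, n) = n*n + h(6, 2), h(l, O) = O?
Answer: 11421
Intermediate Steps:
R = 0 (R = 5 - 5 = 0)
G = 24 (G = (4 + 0)*6 = 4*6 = 24)
M(Y, n) = 2 + n**2 (M(Y, n) = n*n + 2 = n**2 + 2 = 2 + n**2)
141*(M(G, 3) + 14*5) = 141*((2 + 3**2) + 14*5) = 141*((2 + 9) + 70) = 141*(11 + 70) = 141*81 = 11421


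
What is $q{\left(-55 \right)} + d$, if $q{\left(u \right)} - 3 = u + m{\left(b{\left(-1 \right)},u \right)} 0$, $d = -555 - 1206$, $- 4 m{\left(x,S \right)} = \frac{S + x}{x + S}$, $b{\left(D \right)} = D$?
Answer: $-1813$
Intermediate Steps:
$m{\left(x,S \right)} = - \frac{1}{4}$ ($m{\left(x,S \right)} = - \frac{\left(S + x\right) \frac{1}{x + S}}{4} = - \frac{\left(S + x\right) \frac{1}{S + x}}{4} = \left(- \frac{1}{4}\right) 1 = - \frac{1}{4}$)
$d = -1761$ ($d = -555 - 1206 = -1761$)
$q{\left(u \right)} = 3 + u$ ($q{\left(u \right)} = 3 + \left(u - 0\right) = 3 + \left(u + 0\right) = 3 + u$)
$q{\left(-55 \right)} + d = \left(3 - 55\right) - 1761 = -52 - 1761 = -1813$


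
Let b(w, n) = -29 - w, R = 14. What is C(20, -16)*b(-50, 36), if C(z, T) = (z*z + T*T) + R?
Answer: 14070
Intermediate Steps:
C(z, T) = 14 + T**2 + z**2 (C(z, T) = (z*z + T*T) + 14 = (z**2 + T**2) + 14 = (T**2 + z**2) + 14 = 14 + T**2 + z**2)
C(20, -16)*b(-50, 36) = (14 + (-16)**2 + 20**2)*(-29 - 1*(-50)) = (14 + 256 + 400)*(-29 + 50) = 670*21 = 14070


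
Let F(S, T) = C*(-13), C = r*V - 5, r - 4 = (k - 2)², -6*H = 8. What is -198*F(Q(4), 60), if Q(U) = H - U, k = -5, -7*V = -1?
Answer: 46332/7 ≈ 6618.9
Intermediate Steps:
V = ⅐ (V = -⅐*(-1) = ⅐ ≈ 0.14286)
H = -4/3 (H = -⅙*8 = -4/3 ≈ -1.3333)
r = 53 (r = 4 + (-5 - 2)² = 4 + (-7)² = 4 + 49 = 53)
C = 18/7 (C = 53*(⅐) - 5 = 53/7 - 5 = 18/7 ≈ 2.5714)
Q(U) = -4/3 - U
F(S, T) = -234/7 (F(S, T) = (18/7)*(-13) = -234/7)
-198*F(Q(4), 60) = -198*(-234/7) = 46332/7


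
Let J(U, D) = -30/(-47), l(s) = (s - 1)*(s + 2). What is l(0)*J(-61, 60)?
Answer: -60/47 ≈ -1.2766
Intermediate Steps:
l(s) = (-1 + s)*(2 + s)
J(U, D) = 30/47 (J(U, D) = -30*(-1/47) = 30/47)
l(0)*J(-61, 60) = (-2 + 0 + 0²)*(30/47) = (-2 + 0 + 0)*(30/47) = -2*30/47 = -60/47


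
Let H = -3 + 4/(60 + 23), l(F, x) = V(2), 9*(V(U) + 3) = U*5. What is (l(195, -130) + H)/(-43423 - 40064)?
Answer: 3616/62364789 ≈ 5.7981e-5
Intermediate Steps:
V(U) = -3 + 5*U/9 (V(U) = -3 + (U*5)/9 = -3 + (5*U)/9 = -3 + 5*U/9)
l(F, x) = -17/9 (l(F, x) = -3 + (5/9)*2 = -3 + 10/9 = -17/9)
H = -245/83 (H = -3 + 4/83 = -245/83 ≈ -2.9518)
(l(195, -130) + H)/(-43423 - 40064) = (-17/9 - 245/83)/(-43423 - 40064) = -3616/747/(-83487) = -3616/747*(-1/83487) = 3616/62364789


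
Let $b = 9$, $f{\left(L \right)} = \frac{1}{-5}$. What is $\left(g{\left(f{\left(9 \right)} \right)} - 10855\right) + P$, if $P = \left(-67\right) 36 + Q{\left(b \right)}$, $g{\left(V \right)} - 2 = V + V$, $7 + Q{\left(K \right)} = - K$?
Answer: $- \frac{66407}{5} \approx -13281.0$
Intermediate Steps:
$f{\left(L \right)} = - \frac{1}{5}$
$Q{\left(K \right)} = -7 - K$
$g{\left(V \right)} = 2 + 2 V$ ($g{\left(V \right)} = 2 + \left(V + V\right) = 2 + 2 V$)
$P = -2428$ ($P = \left(-67\right) 36 - 16 = -2412 - 16 = -2428$)
$\left(g{\left(f{\left(9 \right)} \right)} - 10855\right) + P = \left(\left(2 + 2 \left(- \frac{1}{5}\right)\right) - 10855\right) - 2428 = \left(\left(2 - \frac{2}{5}\right) - 10855\right) - 2428 = \left(\frac{8}{5} - 10855\right) - 2428 = - \frac{54267}{5} - 2428 = - \frac{66407}{5}$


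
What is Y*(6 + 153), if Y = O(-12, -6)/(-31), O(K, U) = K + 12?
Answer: 0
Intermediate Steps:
O(K, U) = 12 + K
Y = 0 (Y = (12 - 12)/(-31) = 0*(-1/31) = 0)
Y*(6 + 153) = 0*(6 + 153) = 0*159 = 0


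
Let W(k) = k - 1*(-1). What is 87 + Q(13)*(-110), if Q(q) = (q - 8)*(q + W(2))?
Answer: -8713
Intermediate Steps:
W(k) = 1 + k (W(k) = k + 1 = 1 + k)
Q(q) = (-8 + q)*(3 + q) (Q(q) = (q - 8)*(q + (1 + 2)) = (-8 + q)*(q + 3) = (-8 + q)*(3 + q))
87 + Q(13)*(-110) = 87 + (-24 + 13**2 - 5*13)*(-110) = 87 + (-24 + 169 - 65)*(-110) = 87 + 80*(-110) = 87 - 8800 = -8713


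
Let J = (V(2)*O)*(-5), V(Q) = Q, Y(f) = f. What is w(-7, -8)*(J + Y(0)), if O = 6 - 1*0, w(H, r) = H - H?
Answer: 0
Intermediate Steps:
w(H, r) = 0
O = 6 (O = 6 + 0 = 6)
J = -60 (J = (2*6)*(-5) = 12*(-5) = -60)
w(-7, -8)*(J + Y(0)) = 0*(-60 + 0) = 0*(-60) = 0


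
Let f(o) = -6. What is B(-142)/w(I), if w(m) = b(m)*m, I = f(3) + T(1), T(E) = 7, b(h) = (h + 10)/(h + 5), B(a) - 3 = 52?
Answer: 30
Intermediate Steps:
B(a) = 55 (B(a) = 3 + 52 = 55)
b(h) = (10 + h)/(5 + h)
I = 1 (I = -6 + 7 = 1)
w(m) = m*(10 + m)/(5 + m) (w(m) = ((10 + m)/(5 + m))*m = m*(10 + m)/(5 + m))
B(-142)/w(I) = 55/((1*(10 + 1)/(5 + 1))) = 55/((1*11/6)) = 55/((1*(⅙)*11)) = 55/(11/6) = 55*(6/11) = 30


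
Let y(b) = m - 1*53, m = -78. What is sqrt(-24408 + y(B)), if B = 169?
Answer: I*sqrt(24539) ≈ 156.65*I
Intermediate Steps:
y(b) = -131 (y(b) = -78 - 1*53 = -78 - 53 = -131)
sqrt(-24408 + y(B)) = sqrt(-24408 - 131) = sqrt(-24539) = I*sqrt(24539)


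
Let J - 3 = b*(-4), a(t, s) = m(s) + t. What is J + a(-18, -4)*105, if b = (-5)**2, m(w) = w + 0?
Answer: -2407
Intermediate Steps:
m(w) = w
b = 25
a(t, s) = s + t
J = -97 (J = 3 + 25*(-4) = 3 - 100 = -97)
J + a(-18, -4)*105 = -97 + (-4 - 18)*105 = -97 - 22*105 = -97 - 2310 = -2407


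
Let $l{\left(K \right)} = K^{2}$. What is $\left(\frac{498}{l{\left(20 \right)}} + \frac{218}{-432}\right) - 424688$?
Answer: $- \frac{1146655601}{2700} \approx -4.2469 \cdot 10^{5}$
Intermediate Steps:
$\left(\frac{498}{l{\left(20 \right)}} + \frac{218}{-432}\right) - 424688 = \left(\frac{498}{20^{2}} + \frac{218}{-432}\right) - 424688 = \left(\frac{498}{400} + 218 \left(- \frac{1}{432}\right)\right) - 424688 = \left(498 \cdot \frac{1}{400} - \frac{109}{216}\right) - 424688 = \left(\frac{249}{200} - \frac{109}{216}\right) - 424688 = \frac{1999}{2700} - 424688 = - \frac{1146655601}{2700}$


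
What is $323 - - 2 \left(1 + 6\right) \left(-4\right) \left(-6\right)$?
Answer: $659$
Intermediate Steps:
$323 - - 2 \left(1 + 6\right) \left(-4\right) \left(-6\right) = 323 - \left(-2\right) 7 \left(-4\right) \left(-6\right) = 323 - \left(-14\right) \left(-4\right) \left(-6\right) = 323 - 56 \left(-6\right) = 323 - -336 = 323 + 336 = 659$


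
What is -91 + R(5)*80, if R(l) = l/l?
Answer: -11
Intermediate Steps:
R(l) = 1
-91 + R(5)*80 = -91 + 1*80 = -91 + 80 = -11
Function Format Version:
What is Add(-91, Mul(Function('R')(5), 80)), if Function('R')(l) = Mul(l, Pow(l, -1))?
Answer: -11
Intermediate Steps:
Function('R')(l) = 1
Add(-91, Mul(Function('R')(5), 80)) = Add(-91, Mul(1, 80)) = Add(-91, 80) = -11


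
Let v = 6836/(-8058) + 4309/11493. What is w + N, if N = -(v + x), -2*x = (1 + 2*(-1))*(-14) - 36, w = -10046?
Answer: -155223483272/15435099 ≈ -10057.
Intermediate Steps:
x = 11 (x = -((1 + 2*(-1))*(-14) - 36)/2 = -((1 - 2)*(-14) - 36)/2 = -(-1*(-14) - 36)/2 = -(14 - 36)/2 = -½*(-22) = 11)
v = -7307371/15435099 (v = 6836*(-1/8058) + 4309*(1/11493) = -3418/4029 + 4309/11493 = -7307371/15435099 ≈ -0.47343)
N = -162478718/15435099 (N = -(-7307371/15435099 + 11) = -1*162478718/15435099 = -162478718/15435099 ≈ -10.527)
w + N = -10046 - 162478718/15435099 = -155223483272/15435099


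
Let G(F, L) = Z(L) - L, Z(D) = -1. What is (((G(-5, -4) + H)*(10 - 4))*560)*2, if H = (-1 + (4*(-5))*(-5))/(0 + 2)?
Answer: 352800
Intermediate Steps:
G(F, L) = -1 - L
H = 99/2 (H = (-1 - 20*(-5))/2 = (-1 + 100)*(½) = 99*(½) = 99/2 ≈ 49.500)
(((G(-5, -4) + H)*(10 - 4))*560)*2 = ((((-1 - 1*(-4)) + 99/2)*(10 - 4))*560)*2 = ((((-1 + 4) + 99/2)*6)*560)*2 = (((3 + 99/2)*6)*560)*2 = (((105/2)*6)*560)*2 = (315*560)*2 = 176400*2 = 352800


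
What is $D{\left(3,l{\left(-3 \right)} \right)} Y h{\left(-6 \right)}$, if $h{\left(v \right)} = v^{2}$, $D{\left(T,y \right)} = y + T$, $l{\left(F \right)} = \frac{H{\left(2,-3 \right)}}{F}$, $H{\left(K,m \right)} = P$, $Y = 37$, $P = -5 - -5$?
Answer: $3996$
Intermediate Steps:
$P = 0$ ($P = -5 + 5 = 0$)
$H{\left(K,m \right)} = 0$
$l{\left(F \right)} = 0$ ($l{\left(F \right)} = \frac{0}{F} = 0$)
$D{\left(T,y \right)} = T + y$
$D{\left(3,l{\left(-3 \right)} \right)} Y h{\left(-6 \right)} = \left(3 + 0\right) 37 \left(-6\right)^{2} = 3 \cdot 37 \cdot 36 = 111 \cdot 36 = 3996$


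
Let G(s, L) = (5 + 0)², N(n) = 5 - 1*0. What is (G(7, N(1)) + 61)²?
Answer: 7396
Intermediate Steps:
N(n) = 5 (N(n) = 5 + 0 = 5)
G(s, L) = 25 (G(s, L) = 5² = 25)
(G(7, N(1)) + 61)² = (25 + 61)² = 86² = 7396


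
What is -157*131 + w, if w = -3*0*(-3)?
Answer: -20567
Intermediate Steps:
w = 0 (w = 0*(-3) = 0)
-157*131 + w = -157*131 + 0 = -20567 + 0 = -20567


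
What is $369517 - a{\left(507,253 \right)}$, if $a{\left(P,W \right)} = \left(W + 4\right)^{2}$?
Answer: $303468$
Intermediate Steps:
$a{\left(P,W \right)} = \left(4 + W\right)^{2}$
$369517 - a{\left(507,253 \right)} = 369517 - \left(4 + 253\right)^{2} = 369517 - 257^{2} = 369517 - 66049 = 303468$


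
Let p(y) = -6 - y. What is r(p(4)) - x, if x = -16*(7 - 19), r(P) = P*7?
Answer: -262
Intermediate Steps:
r(P) = 7*P
x = 192 (x = -16*(-12) = 192)
r(p(4)) - x = 7*(-6 - 1*4) - 1*192 = 7*(-6 - 4) - 192 = 7*(-10) - 192 = -70 - 192 = -262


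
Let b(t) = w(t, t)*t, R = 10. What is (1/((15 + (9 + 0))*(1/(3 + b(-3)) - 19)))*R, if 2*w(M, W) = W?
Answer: -25/1132 ≈ -0.022085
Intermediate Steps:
w(M, W) = W/2
b(t) = t²/2 (b(t) = (t/2)*t = t²/2)
(1/((15 + (9 + 0))*(1/(3 + b(-3)) - 19)))*R = (1/((15 + (9 + 0))*(1/(3 + (½)*(-3)²) - 19)))*10 = (1/((15 + 9)*(1/(3 + (½)*9) - 19)))*10 = (1/(24*(1/(3 + 9/2) - 19)))*10 = (1/(24*(1/(15/2) - 19)))*10 = (1/(24*(2/15 - 19)))*10 = (1/(24*(-283/15)))*10 = ((1/24)*(-15/283))*10 = -5/2264*10 = -25/1132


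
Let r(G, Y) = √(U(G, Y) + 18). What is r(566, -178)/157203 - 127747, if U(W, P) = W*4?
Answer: -127747 + √2282/157203 ≈ -1.2775e+5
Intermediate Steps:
U(W, P) = 4*W
r(G, Y) = √(18 + 4*G) (r(G, Y) = √(4*G + 18) = √(18 + 4*G))
r(566, -178)/157203 - 127747 = √(18 + 4*566)/157203 - 127747 = √(18 + 2264)*(1/157203) - 127747 = √2282*(1/157203) - 127747 = √2282/157203 - 127747 = -127747 + √2282/157203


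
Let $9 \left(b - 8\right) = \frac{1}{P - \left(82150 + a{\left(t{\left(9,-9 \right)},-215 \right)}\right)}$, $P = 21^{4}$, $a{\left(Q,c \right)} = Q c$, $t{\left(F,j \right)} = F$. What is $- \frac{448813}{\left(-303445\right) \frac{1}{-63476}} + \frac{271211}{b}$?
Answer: $- \frac{149747779982849534}{2496488442085} \approx -59983.0$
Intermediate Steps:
$P = 194481$
$b = \frac{8227153}{1028394}$ ($b = 8 + \frac{1}{9 \left(194481 - \left(82150 + 9 \left(-215\right)\right)\right)} = 8 + \frac{1}{9 \left(194481 - 80215\right)} = 8 + \frac{1}{9 \cdot 114266} = 8 + \frac{1}{9} \cdot \frac{1}{114266} = 8 + \frac{1}{1028394} = \frac{8227153}{1028394} \approx 8.0$)
$- \frac{448813}{\left(-303445\right) \frac{1}{-63476}} + \frac{271211}{b} = - \frac{448813}{\left(-303445\right) \frac{1}{-63476}} + \frac{271211}{\frac{8227153}{1028394}} = - \frac{448813}{\left(-303445\right) \left(- \frac{1}{63476}\right)} + 271211 \cdot \frac{1028394}{8227153} = - \frac{448813}{\frac{303445}{63476}} + \frac{278911765134}{8227153} = \left(-448813\right) \frac{63476}{303445} + \frac{278911765134}{8227153} = - \frac{28488853988}{303445} + \frac{278911765134}{8227153} = - \frac{149747779982849534}{2496488442085}$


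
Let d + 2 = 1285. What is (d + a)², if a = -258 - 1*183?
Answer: 708964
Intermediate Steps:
d = 1283 (d = -2 + 1285 = 1283)
a = -441 (a = -258 - 183 = -441)
(d + a)² = (1283 - 441)² = 842² = 708964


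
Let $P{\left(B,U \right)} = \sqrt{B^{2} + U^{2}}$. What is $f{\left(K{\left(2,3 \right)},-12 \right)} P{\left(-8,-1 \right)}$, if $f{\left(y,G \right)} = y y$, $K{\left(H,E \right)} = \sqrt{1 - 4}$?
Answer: $- 3 \sqrt{65} \approx -24.187$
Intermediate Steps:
$K{\left(H,E \right)} = i \sqrt{3}$ ($K{\left(H,E \right)} = \sqrt{1 - 4} = \sqrt{-3} = i \sqrt{3}$)
$f{\left(y,G \right)} = y^{2}$
$f{\left(K{\left(2,3 \right)},-12 \right)} P{\left(-8,-1 \right)} = \left(i \sqrt{3}\right)^{2} \sqrt{\left(-8\right)^{2} + \left(-1\right)^{2}} = - 3 \sqrt{64 + 1} = - 3 \sqrt{65}$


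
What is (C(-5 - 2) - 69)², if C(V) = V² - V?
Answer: 169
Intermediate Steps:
(C(-5 - 2) - 69)² = ((-5 - 2)*(-1 + (-5 - 2)) - 69)² = (-7*(-1 - 7) - 69)² = (-7*(-8) - 69)² = (56 - 69)² = (-13)² = 169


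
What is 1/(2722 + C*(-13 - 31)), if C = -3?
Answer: 1/2854 ≈ 0.00035039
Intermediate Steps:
1/(2722 + C*(-13 - 31)) = 1/(2722 - 3*(-13 - 31)) = 1/(2722 - 3*(-44)) = 1/(2722 + 132) = 1/2854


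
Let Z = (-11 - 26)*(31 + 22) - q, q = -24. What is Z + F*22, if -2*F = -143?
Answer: -364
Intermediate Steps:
Z = -1937 (Z = (-11 - 26)*(31 + 22) - 1*(-24) = -37*53 + 24 = -1961 + 24 = -1937)
F = 143/2 (F = -1/2*(-143) = 143/2 ≈ 71.500)
Z + F*22 = -1937 + (143/2)*22 = -1937 + 1573 = -364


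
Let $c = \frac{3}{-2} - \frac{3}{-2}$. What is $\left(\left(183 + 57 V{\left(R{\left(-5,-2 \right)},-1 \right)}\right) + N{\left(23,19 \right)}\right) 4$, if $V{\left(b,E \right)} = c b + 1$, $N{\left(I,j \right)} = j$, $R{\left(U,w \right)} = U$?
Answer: $1036$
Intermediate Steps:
$c = 0$ ($c = 3 \left(- \frac{1}{2}\right) - - \frac{3}{2} = - \frac{3}{2} + \frac{3}{2} = 0$)
$V{\left(b,E \right)} = 1$ ($V{\left(b,E \right)} = 0 b + 1 = 0 + 1 = 1$)
$\left(\left(183 + 57 V{\left(R{\left(-5,-2 \right)},-1 \right)}\right) + N{\left(23,19 \right)}\right) 4 = \left(\left(183 + 57 \cdot 1\right) + 19\right) 4 = \left(\left(183 + 57\right) + 19\right) 4 = \left(240 + 19\right) 4 = 259 \cdot 4 = 1036$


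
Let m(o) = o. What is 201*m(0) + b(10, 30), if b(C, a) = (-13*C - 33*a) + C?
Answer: -1110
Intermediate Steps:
b(C, a) = -33*a - 12*C (b(C, a) = (-33*a - 13*C) + C = -33*a - 12*C)
201*m(0) + b(10, 30) = 201*0 + (-33*30 - 12*10) = 0 + (-990 - 120) = 0 - 1110 = -1110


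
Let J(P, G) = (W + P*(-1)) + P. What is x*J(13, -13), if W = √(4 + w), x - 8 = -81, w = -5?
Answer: -73*I ≈ -73.0*I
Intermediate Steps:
x = -73 (x = 8 - 81 = -73)
W = I (W = √(4 - 5) = √(-1) = I ≈ 1.0*I)
J(P, G) = I (J(P, G) = (I + P*(-1)) + P = (I - P) + P = I)
x*J(13, -13) = -73*I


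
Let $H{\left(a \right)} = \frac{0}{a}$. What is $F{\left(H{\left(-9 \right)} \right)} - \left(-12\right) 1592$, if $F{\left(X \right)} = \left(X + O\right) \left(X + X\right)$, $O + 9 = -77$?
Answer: $19104$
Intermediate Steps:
$H{\left(a \right)} = 0$
$O = -86$ ($O = -9 - 77 = -86$)
$F{\left(X \right)} = 2 X \left(-86 + X\right)$ ($F{\left(X \right)} = \left(X - 86\right) \left(X + X\right) = \left(-86 + X\right) 2 X = 2 X \left(-86 + X\right)$)
$F{\left(H{\left(-9 \right)} \right)} - \left(-12\right) 1592 = 2 \cdot 0 \left(-86 + 0\right) - \left(-12\right) 1592 = 2 \cdot 0 \left(-86\right) - -19104 = 0 + 19104 = 19104$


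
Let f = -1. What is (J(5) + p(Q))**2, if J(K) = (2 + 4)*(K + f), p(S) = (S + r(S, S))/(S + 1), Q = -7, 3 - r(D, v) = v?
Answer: 2209/4 ≈ 552.25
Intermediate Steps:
r(D, v) = 3 - v
p(S) = 3/(1 + S) (p(S) = (S + (3 - S))/(S + 1) = 3/(1 + S))
J(K) = -6 + 6*K (J(K) = (2 + 4)*(K - 1) = 6*(-1 + K) = -6 + 6*K)
(J(5) + p(Q))**2 = ((-6 + 6*5) + 3/(1 - 7))**2 = ((-6 + 30) + 3/(-6))**2 = (24 + 3*(-1/6))**2 = (24 - 1/2)**2 = (47/2)**2 = 2209/4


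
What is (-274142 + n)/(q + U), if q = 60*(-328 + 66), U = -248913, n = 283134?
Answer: -8992/264633 ≈ -0.033979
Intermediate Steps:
q = -15720 (q = 60*(-262) = -15720)
(-274142 + n)/(q + U) = (-274142 + 283134)/(-15720 - 248913) = 8992/(-264633) = 8992*(-1/264633) = -8992/264633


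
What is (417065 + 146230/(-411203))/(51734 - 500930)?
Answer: -57166077655/61570247596 ≈ -0.92847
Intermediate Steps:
(417065 + 146230/(-411203))/(51734 - 500930) = (417065 + 146230*(-1/411203))/(-449196) = (417065 - 146230/411203)*(-1/449196) = (171498232965/411203)*(-1/449196) = -57166077655/61570247596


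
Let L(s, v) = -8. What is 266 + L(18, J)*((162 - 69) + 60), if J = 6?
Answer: -958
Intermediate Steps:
266 + L(18, J)*((162 - 69) + 60) = 266 - 8*((162 - 69) + 60) = 266 - 8*(93 + 60) = 266 - 8*153 = 266 - 1224 = -958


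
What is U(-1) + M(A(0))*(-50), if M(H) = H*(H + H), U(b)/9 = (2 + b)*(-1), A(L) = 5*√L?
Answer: -9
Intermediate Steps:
U(b) = -18 - 9*b (U(b) = 9*((2 + b)*(-1)) = 9*(-2 - b) = -18 - 9*b)
M(H) = 2*H² (M(H) = H*(2*H) = 2*H²)
U(-1) + M(A(0))*(-50) = (-18 - 9*(-1)) + (2*(5*√0)²)*(-50) = (-18 + 9) + (2*(5*0)²)*(-50) = -9 + (2*0²)*(-50) = -9 + (2*0)*(-50) = -9 + 0*(-50) = -9 + 0 = -9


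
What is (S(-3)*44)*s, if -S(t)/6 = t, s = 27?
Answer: 21384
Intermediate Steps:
S(t) = -6*t
(S(-3)*44)*s = (-6*(-3)*44)*27 = (18*44)*27 = 792*27 = 21384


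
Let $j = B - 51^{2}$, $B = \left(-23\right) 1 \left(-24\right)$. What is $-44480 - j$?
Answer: $-42431$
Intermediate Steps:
$B = 552$ ($B = \left(-23\right) \left(-24\right) = 552$)
$j = -2049$ ($j = 552 - 51^{2} = 552 - 2601 = -2049$)
$-44480 - j = -44480 - -2049 = -44480 + 2049 = -42431$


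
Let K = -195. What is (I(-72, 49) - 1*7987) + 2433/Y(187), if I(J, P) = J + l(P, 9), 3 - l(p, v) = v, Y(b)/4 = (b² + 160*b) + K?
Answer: -2087026007/258776 ≈ -8065.0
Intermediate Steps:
Y(b) = -780 + 4*b² + 640*b (Y(b) = 4*((b² + 160*b) - 195) = 4*(-195 + b² + 160*b) = -780 + 4*b² + 640*b)
l(p, v) = 3 - v
I(J, P) = -6 + J (I(J, P) = J + (3 - 1*9) = J + (3 - 9) = J - 6 = -6 + J)
(I(-72, 49) - 1*7987) + 2433/Y(187) = ((-6 - 72) - 1*7987) + 2433/(-780 + 4*187² + 640*187) = (-78 - 7987) + 2433/(-780 + 4*34969 + 119680) = -8065 + 2433/(-780 + 139876 + 119680) = -8065 + 2433/258776 = -2087026007/258776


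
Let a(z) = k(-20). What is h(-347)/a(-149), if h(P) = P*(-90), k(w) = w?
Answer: -3123/2 ≈ -1561.5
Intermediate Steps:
h(P) = -90*P
a(z) = -20
h(-347)/a(-149) = -90*(-347)/(-20) = 31230*(-1/20) = -3123/2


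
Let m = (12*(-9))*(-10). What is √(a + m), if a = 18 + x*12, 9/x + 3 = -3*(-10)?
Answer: √1102 ≈ 33.196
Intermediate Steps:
x = ⅓ (x = 9/(-3 - 3*(-10)) = 9/(-3 + 30) = 9/27 = 9*(1/27) = ⅓ ≈ 0.33333)
a = 22 (a = 18 + (⅓)*12 = 18 + 4 = 22)
m = 1080 (m = -108*(-10) = 1080)
√(a + m) = √(22 + 1080) = √1102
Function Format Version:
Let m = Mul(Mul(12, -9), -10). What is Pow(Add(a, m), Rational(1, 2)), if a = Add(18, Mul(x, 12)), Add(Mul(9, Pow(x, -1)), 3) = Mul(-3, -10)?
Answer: Pow(1102, Rational(1, 2)) ≈ 33.196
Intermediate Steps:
x = Rational(1, 3) (x = Mul(9, Pow(Add(-3, Mul(-3, -10)), -1)) = Mul(9, Pow(Add(-3, 30), -1)) = Mul(9, Pow(27, -1)) = Mul(9, Rational(1, 27)) = Rational(1, 3) ≈ 0.33333)
a = 22 (a = Add(18, Mul(Rational(1, 3), 12)) = Add(18, 4) = 22)
m = 1080 (m = Mul(-108, -10) = 1080)
Pow(Add(a, m), Rational(1, 2)) = Pow(Add(22, 1080), Rational(1, 2)) = Pow(1102, Rational(1, 2))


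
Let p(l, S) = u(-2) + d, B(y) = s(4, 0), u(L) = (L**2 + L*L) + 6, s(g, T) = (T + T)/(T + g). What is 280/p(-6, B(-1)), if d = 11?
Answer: 56/5 ≈ 11.200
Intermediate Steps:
s(g, T) = 2*T/(T + g) (s(g, T) = (2*T)/(T + g) = 2*T/(T + g))
u(L) = 6 + 2*L**2 (u(L) = (L**2 + L**2) + 6 = 2*L**2 + 6 = 6 + 2*L**2)
B(y) = 0 (B(y) = 2*0/(0 + 4) = 2*0/4 = 2*0*(1/4) = 0)
p(l, S) = 25 (p(l, S) = (6 + 2*(-2)**2) + 11 = (6 + 2*4) + 11 = (6 + 8) + 11 = 14 + 11 = 25)
280/p(-6, B(-1)) = 280/25 = 280*(1/25) = 56/5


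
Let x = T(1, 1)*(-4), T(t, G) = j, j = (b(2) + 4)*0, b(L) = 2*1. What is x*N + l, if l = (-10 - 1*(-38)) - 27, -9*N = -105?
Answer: 1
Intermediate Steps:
N = 35/3 (N = -⅑*(-105) = 35/3 ≈ 11.667)
b(L) = 2
l = 1 (l = (-10 + 38) - 27 = 28 - 27 = 1)
j = 0 (j = (2 + 4)*0 = 6*0 = 0)
T(t, G) = 0
x = 0 (x = 0*(-4) = 0)
x*N + l = 0*(35/3) + 1 = 0 + 1 = 1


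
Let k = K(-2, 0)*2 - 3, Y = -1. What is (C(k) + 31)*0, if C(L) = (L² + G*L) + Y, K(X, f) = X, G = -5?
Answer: 0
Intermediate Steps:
k = -7 (k = -2*2 - 3 = -4 - 3 = -7)
C(L) = -1 + L² - 5*L (C(L) = (L² - 5*L) - 1 = -1 + L² - 5*L)
(C(k) + 31)*0 = ((-1 + (-7)² - 5*(-7)) + 31)*0 = ((-1 + 49 + 35) + 31)*0 = (83 + 31)*0 = 114*0 = 0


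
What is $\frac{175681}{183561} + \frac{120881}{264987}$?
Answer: $\frac{22914072796}{16213759569} \approx 1.4132$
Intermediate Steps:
$\frac{175681}{183561} + \frac{120881}{264987} = \frac{22914072796}{16213759569}$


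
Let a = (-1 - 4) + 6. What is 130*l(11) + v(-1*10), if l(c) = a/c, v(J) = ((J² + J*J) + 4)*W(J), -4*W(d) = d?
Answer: 5740/11 ≈ 521.82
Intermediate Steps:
W(d) = -d/4
a = 1 (a = -5 + 6 = 1)
v(J) = -J*(4 + 2*J²)/4 (v(J) = ((J² + J*J) + 4)*(-J/4) = ((J² + J²) + 4)*(-J/4) = (2*J² + 4)*(-J/4) = (4 + 2*J²)*(-J/4) = -J*(4 + 2*J²)/4)
l(c) = 1/c
130*l(11) + v(-1*10) = 130/11 + (-(-1)*10 - (-1*10)³/2) = 130*(1/11) + (-1*(-10) - ½*(-10)³) = 130/11 + (10 - ½*(-1000)) = 130/11 + (10 + 500) = 130/11 + 510 = 5740/11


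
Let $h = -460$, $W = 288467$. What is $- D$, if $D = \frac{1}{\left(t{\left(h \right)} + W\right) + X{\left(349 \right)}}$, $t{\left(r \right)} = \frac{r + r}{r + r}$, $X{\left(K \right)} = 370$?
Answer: $- \frac{1}{288838} \approx -3.4621 \cdot 10^{-6}$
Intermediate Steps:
$t{\left(r \right)} = 1$ ($t{\left(r \right)} = \frac{2 r}{2 r} = 2 r \frac{1}{2 r} = 1$)
$D = \frac{1}{288838}$ ($D = \frac{1}{\left(1 + 288467\right) + 370} = \frac{1}{288468 + 370} = \frac{1}{288838} \approx 3.4621 \cdot 10^{-6}$)
$- D = \left(-1\right) \frac{1}{288838} = - \frac{1}{288838}$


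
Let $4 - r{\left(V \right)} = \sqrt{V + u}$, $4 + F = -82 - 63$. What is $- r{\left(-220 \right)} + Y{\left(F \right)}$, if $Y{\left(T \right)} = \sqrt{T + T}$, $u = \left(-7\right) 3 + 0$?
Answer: $-4 + i \sqrt{241} + i \sqrt{298} \approx -4.0 + 32.787 i$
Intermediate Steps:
$u = -21$ ($u = -21 + 0 = -21$)
$F = -149$ ($F = -4 - 145 = -149$)
$Y{\left(T \right)} = \sqrt{2} \sqrt{T}$ ($Y{\left(T \right)} = \sqrt{2 T} = \sqrt{2} \sqrt{T}$)
$r{\left(V \right)} = 4 - \sqrt{-21 + V}$ ($r{\left(V \right)} = 4 - \sqrt{V - 21} = 4 - \sqrt{-21 + V}$)
$- r{\left(-220 \right)} + Y{\left(F \right)} = - (4 - \sqrt{-21 - 220}) + \sqrt{2} \sqrt{-149} = - (4 - \sqrt{-241}) + \sqrt{2} i \sqrt{149} = - (4 - i \sqrt{241}) + i \sqrt{298} = \left(-4 + i \sqrt{241}\right) + i \sqrt{298} = -4 + i \sqrt{241} + i \sqrt{298}$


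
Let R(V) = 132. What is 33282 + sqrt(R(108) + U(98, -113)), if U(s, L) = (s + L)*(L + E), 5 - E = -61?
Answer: 33282 + 3*sqrt(93) ≈ 33311.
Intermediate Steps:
E = 66 (E = 5 - 1*(-61) = 5 + 61 = 66)
U(s, L) = (66 + L)*(L + s) (U(s, L) = (s + L)*(L + 66) = (L + s)*(66 + L) = (66 + L)*(L + s))
33282 + sqrt(R(108) + U(98, -113)) = 33282 + sqrt(132 + ((-113)**2 + 66*(-113) + 66*98 - 113*98)) = 33282 + sqrt(132 + (12769 - 7458 + 6468 - 11074)) = 33282 + sqrt(132 + 705) = 33282 + sqrt(837) = 33282 + 3*sqrt(93)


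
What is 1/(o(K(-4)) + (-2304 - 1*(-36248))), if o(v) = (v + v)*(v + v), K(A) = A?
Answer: 1/34008 ≈ 2.9405e-5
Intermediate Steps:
o(v) = 4*v**2 (o(v) = (2*v)*(2*v) = 4*v**2)
1/(o(K(-4)) + (-2304 - 1*(-36248))) = 1/(4*(-4)**2 + (-2304 - 1*(-36248))) = 1/(4*16 + (-2304 + 36248)) = 1/(64 + 33944) = 1/34008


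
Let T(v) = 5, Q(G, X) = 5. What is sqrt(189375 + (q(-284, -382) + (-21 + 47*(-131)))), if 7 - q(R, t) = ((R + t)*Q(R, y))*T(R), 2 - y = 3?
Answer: 3*sqrt(22206) ≈ 447.05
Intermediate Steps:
y = -1 (y = 2 - 1*3 = 2 - 3 = -1)
q(R, t) = 7 - 25*R - 25*t (q(R, t) = 7 - (R + t)*5*5 = 7 - (5*R + 5*t)*5 = 7 - (25*R + 25*t) = 7 + (-25*R - 25*t) = 7 - 25*R - 25*t)
sqrt(189375 + (q(-284, -382) + (-21 + 47*(-131)))) = sqrt(189375 + ((7 - 25*(-284) - 25*(-382)) + (-21 + 47*(-131)))) = sqrt(189375 + ((7 + 7100 + 9550) + (-21 - 6157))) = sqrt(189375 + (16657 - 6178)) = sqrt(189375 + 10479) = sqrt(199854) = 3*sqrt(22206)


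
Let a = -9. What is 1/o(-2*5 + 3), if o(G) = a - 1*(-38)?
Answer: 1/29 ≈ 0.034483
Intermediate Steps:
o(G) = 29 (o(G) = -9 - 1*(-38) = -9 + 38 = 29)
1/o(-2*5 + 3) = 1/29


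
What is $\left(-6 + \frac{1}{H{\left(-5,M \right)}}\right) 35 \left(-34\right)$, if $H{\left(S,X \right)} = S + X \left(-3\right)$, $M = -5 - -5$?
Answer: $7378$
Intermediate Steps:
$M = 0$ ($M = -5 + 5 = 0$)
$H{\left(S,X \right)} = S - 3 X$
$\left(-6 + \frac{1}{H{\left(-5,M \right)}}\right) 35 \left(-34\right) = \left(-6 + \frac{1}{-5 - 0}\right) 35 \left(-34\right) = \left(-6 + \frac{1}{-5 + 0}\right) 35 \left(-34\right) = \left(-6 + \frac{1}{-5}\right) 35 \left(-34\right) = \left(-6 - \frac{1}{5}\right) 35 \left(-34\right) = \left(- \frac{31}{5}\right) 35 \left(-34\right) = \left(-217\right) \left(-34\right) = 7378$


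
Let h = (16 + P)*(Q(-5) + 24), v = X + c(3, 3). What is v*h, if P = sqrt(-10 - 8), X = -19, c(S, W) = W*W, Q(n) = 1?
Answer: -4000 - 750*I*sqrt(2) ≈ -4000.0 - 1060.7*I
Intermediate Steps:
c(S, W) = W**2
P = 3*I*sqrt(2) (P = sqrt(-18) = 3*I*sqrt(2) ≈ 4.2426*I)
v = -10 (v = -19 + 3**2 = -19 + 9 = -10)
h = 400 + 75*I*sqrt(2) (h = (16 + 3*I*sqrt(2))*(1 + 24) = (16 + 3*I*sqrt(2))*25 = 400 + 75*I*sqrt(2) ≈ 400.0 + 106.07*I)
v*h = -10*(400 + 75*I*sqrt(2)) = -4000 - 750*I*sqrt(2)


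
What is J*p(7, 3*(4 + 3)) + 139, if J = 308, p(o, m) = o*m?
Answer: 45415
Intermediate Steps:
p(o, m) = m*o
J*p(7, 3*(4 + 3)) + 139 = 308*((3*(4 + 3))*7) + 139 = 308*((3*7)*7) + 139 = 308*(21*7) + 139 = 308*147 + 139 = 45276 + 139 = 45415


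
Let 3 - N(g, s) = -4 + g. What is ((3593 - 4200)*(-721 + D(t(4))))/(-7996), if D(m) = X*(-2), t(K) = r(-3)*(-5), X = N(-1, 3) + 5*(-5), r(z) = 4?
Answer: -417009/7996 ≈ -52.152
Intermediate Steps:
N(g, s) = 7 - g (N(g, s) = 3 - (-4 + g) = 3 + (4 - g) = 7 - g)
X = -17 (X = (7 - 1*(-1)) + 5*(-5) = (7 + 1) - 25 = 8 - 25 = -17)
t(K) = -20 (t(K) = 4*(-5) = -20)
D(m) = 34 (D(m) = -17*(-2) = 34)
((3593 - 4200)*(-721 + D(t(4))))/(-7996) = ((3593 - 4200)*(-721 + 34))/(-7996) = -607*(-687)*(-1/7996) = 417009*(-1/7996) = -417009/7996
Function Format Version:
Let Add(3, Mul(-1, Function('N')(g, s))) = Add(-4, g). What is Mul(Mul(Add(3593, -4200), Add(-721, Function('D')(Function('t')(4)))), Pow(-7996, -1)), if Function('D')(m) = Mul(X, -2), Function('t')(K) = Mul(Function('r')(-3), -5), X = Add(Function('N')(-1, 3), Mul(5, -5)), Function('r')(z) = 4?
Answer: Rational(-417009, 7996) ≈ -52.152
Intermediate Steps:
Function('N')(g, s) = Add(7, Mul(-1, g)) (Function('N')(g, s) = Add(3, Mul(-1, Add(-4, g))) = Add(3, Add(4, Mul(-1, g))) = Add(7, Mul(-1, g)))
X = -17 (X = Add(Add(7, Mul(-1, -1)), Mul(5, -5)) = Add(Add(7, 1), -25) = Add(8, -25) = -17)
Function('t')(K) = -20 (Function('t')(K) = Mul(4, -5) = -20)
Function('D')(m) = 34 (Function('D')(m) = Mul(-17, -2) = 34)
Mul(Mul(Add(3593, -4200), Add(-721, Function('D')(Function('t')(4)))), Pow(-7996, -1)) = Mul(Mul(Add(3593, -4200), Add(-721, 34)), Pow(-7996, -1)) = Mul(Mul(-607, -687), Rational(-1, 7996)) = Mul(417009, Rational(-1, 7996)) = Rational(-417009, 7996)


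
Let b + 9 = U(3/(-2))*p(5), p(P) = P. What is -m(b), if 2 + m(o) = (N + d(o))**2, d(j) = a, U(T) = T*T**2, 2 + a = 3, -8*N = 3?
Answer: 103/64 ≈ 1.6094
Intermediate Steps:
N = -3/8 (N = -1/8*3 = -3/8 ≈ -0.37500)
a = 1 (a = -2 + 3 = 1)
U(T) = T**3
d(j) = 1
b = -207/8 (b = -9 + (3/(-2))**3*5 = -9 + (3*(-1/2))**3*5 = -9 + (-3/2)**3*5 = -9 - 27/8*5 = -9 - 135/8 = -207/8 ≈ -25.875)
m(o) = -103/64 (m(o) = -2 + (-3/8 + 1)**2 = -2 + (5/8)**2 = -2 + 25/64 = -103/64)
-m(b) = -1*(-103/64) = 103/64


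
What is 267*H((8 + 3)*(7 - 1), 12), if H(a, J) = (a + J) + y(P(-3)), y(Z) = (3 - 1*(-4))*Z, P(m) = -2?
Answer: 17088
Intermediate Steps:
y(Z) = 7*Z (y(Z) = (3 + 4)*Z = 7*Z)
H(a, J) = -14 + J + a (H(a, J) = (a + J) + 7*(-2) = (J + a) - 14 = -14 + J + a)
267*H((8 + 3)*(7 - 1), 12) = 267*(-14 + 12 + (8 + 3)*(7 - 1)) = 267*(-14 + 12 + 11*6) = 267*(-14 + 12 + 66) = 267*64 = 17088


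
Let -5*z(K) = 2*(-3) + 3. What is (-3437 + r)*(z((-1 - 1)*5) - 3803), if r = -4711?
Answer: 154909776/5 ≈ 3.0982e+7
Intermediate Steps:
z(K) = ⅗ (z(K) = -(2*(-3) + 3)/5 = -(-6 + 3)/5 = -⅕*(-3) = ⅗)
(-3437 + r)*(z((-1 - 1)*5) - 3803) = (-3437 - 4711)*(⅗ - 3803) = -8148*(-19012/5) = 154909776/5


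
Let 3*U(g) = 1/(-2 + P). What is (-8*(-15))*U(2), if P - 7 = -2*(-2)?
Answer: 40/9 ≈ 4.4444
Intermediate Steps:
P = 11 (P = 7 - 2*(-2) = 7 + 4 = 11)
U(g) = 1/27 (U(g) = 1/(3*(-2 + 11)) = (1/3)/9 = (1/3)*(1/9) = 1/27)
(-8*(-15))*U(2) = -8*(-15)*(1/27) = 120*(1/27) = 40/9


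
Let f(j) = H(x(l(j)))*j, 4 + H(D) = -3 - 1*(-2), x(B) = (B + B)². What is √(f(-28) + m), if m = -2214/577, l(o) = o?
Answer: √45332582/577 ≈ 11.669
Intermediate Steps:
x(B) = 4*B² (x(B) = (2*B)² = 4*B²)
H(D) = -5 (H(D) = -4 + (-3 - 1*(-2)) = -4 + (-3 + 2) = -4 - 1 = -5)
m = -2214/577 (m = -2214*1/577 = -2214/577 ≈ -3.8371)
f(j) = -5*j
√(f(-28) + m) = √(-5*(-28) - 2214/577) = √(140 - 2214/577) = √(78566/577) = √45332582/577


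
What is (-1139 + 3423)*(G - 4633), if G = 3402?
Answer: -2811604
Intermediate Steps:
(-1139 + 3423)*(G - 4633) = (-1139 + 3423)*(3402 - 4633) = 2284*(-1231) = -2811604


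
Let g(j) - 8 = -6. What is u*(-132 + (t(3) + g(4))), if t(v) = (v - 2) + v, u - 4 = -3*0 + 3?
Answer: -882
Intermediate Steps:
g(j) = 2 (g(j) = 8 - 6 = 2)
u = 7 (u = 4 + (-3*0 + 3) = 4 + (0 + 3) = 4 + 3 = 7)
t(v) = -2 + 2*v (t(v) = (-2 + v) + v = -2 + 2*v)
u*(-132 + (t(3) + g(4))) = 7*(-132 + ((-2 + 2*3) + 2)) = 7*(-132 + ((-2 + 6) + 2)) = 7*(-132 + (4 + 2)) = 7*(-132 + 6) = 7*(-126) = -882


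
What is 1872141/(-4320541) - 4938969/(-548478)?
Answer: 967247138611/112843889838 ≈ 8.5715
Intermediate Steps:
1872141/(-4320541) - 4938969/(-548478) = 1872141*(-1/4320541) - 4938969*(-1/548478) = -1872141/4320541 + 235189/26118 = 967247138611/112843889838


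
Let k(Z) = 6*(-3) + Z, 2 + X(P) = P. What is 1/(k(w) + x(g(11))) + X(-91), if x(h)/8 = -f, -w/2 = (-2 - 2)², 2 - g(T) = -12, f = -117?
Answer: -82397/886 ≈ -92.999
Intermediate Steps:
g(T) = 14 (g(T) = 2 - 1*(-12) = 2 + 12 = 14)
X(P) = -2 + P
w = -32 (w = -2*(-2 - 2)² = -2*(-4)² = -2*16 = -32)
x(h) = 936 (x(h) = 8*(-1*(-117)) = 8*117 = 936)
k(Z) = -18 + Z
1/(k(w) + x(g(11))) + X(-91) = 1/((-18 - 32) + 936) + (-2 - 91) = 1/(-50 + 936) - 93 = 1/886 - 93 = -82397/886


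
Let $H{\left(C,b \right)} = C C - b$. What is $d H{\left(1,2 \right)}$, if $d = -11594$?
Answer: $11594$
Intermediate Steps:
$H{\left(C,b \right)} = C^{2} - b$
$d H{\left(1,2 \right)} = - 11594 \left(1^{2} - 2\right) = - 11594 \left(1 - 2\right) = \left(-11594\right) \left(-1\right) = 11594$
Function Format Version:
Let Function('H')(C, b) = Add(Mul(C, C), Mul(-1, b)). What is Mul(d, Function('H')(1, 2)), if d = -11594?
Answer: 11594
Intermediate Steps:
Function('H')(C, b) = Add(Pow(C, 2), Mul(-1, b))
Mul(d, Function('H')(1, 2)) = Mul(-11594, Add(Pow(1, 2), Mul(-1, 2))) = Mul(-11594, Add(1, -2)) = Mul(-11594, -1) = 11594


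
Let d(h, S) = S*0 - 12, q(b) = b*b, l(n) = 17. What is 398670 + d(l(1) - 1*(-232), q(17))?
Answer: 398658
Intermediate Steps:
q(b) = b²
d(h, S) = -12 (d(h, S) = 0 - 12 = -12)
398670 + d(l(1) - 1*(-232), q(17)) = 398670 - 12 = 398658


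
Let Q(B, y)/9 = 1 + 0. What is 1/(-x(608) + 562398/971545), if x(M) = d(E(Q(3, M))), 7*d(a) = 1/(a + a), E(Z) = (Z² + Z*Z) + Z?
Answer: 2325878730/1345409267 ≈ 1.7288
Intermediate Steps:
Q(B, y) = 9 (Q(B, y) = 9*(1 + 0) = 9*1 = 9)
E(Z) = Z + 2*Z² (E(Z) = (Z² + Z²) + Z = 2*Z² + Z = Z + 2*Z²)
d(a) = 1/(14*a) (d(a) = 1/(7*(a + a)) = 1/(7*((2*a))) = (1/(2*a))/7 = 1/(14*a))
x(M) = 1/2394 (x(M) = 1/(14*((9*(1 + 2*9)))) = 1/(14*((9*(1 + 18)))) = 1/(14*((9*19))) = (1/14)/171 = (1/14)*(1/171) = 1/2394)
1/(-x(608) + 562398/971545) = 1/(-1*1/2394 + 562398/971545) = 1/(-1/2394 + 562398*(1/971545)) = 1/(-1/2394 + 562398/971545) = 1/(1345409267/2325878730) = 2325878730/1345409267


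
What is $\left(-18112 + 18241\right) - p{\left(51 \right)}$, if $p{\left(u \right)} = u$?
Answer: $78$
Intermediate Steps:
$\left(-18112 + 18241\right) - p{\left(51 \right)} = \left(-18112 + 18241\right) - 51 = 129 - 51 = 78$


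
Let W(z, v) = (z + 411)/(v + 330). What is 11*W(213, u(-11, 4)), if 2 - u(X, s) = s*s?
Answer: 1716/79 ≈ 21.722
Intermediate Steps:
u(X, s) = 2 - s**2 (u(X, s) = 2 - s*s = 2 - s**2)
W(z, v) = (411 + z)/(330 + v)
11*W(213, u(-11, 4)) = 11*((411 + 213)/(330 + (2 - 1*4**2))) = 11*(624/(330 + (2 - 1*16))) = 11*(624/(330 + (2 - 16))) = 11*(624/(330 - 14)) = 11*(624/316) = 11*((1/316)*624) = 11*(156/79) = 1716/79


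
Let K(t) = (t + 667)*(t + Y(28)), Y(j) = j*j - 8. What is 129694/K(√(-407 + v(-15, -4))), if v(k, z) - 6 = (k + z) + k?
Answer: 1156416551/4626847258 - 93574221*I*√435/134178570482 ≈ 0.24994 - 0.014545*I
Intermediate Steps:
v(k, z) = 6 + z + 2*k (v(k, z) = 6 + ((k + z) + k) = 6 + (z + 2*k) = 6 + z + 2*k)
Y(j) = -8 + j² (Y(j) = j² - 8 = -8 + j²)
K(t) = (667 + t)*(776 + t) (K(t) = (t + 667)*(t + (-8 + 28²)) = (667 + t)*(t + (-8 + 784)) = (667 + t)*(t + 776) = (667 + t)*(776 + t))
129694/K(√(-407 + v(-15, -4))) = 129694/(517592 + (√(-407 + (6 - 4 + 2*(-15))))² + 1443*√(-407 + (6 - 4 + 2*(-15)))) = 129694/(517592 + (√(-407 + (6 - 4 - 30)))² + 1443*√(-407 + (6 - 4 - 30))) = 129694/(517592 + (√(-407 - 28))² + 1443*√(-407 - 28)) = 129694/(517592 + (√(-435))² + 1443*√(-435)) = 129694/(517592 + (I*√435)² + 1443*(I*√435)) = 129694/(517592 - 435 + 1443*I*√435) = 129694/(517157 + 1443*I*√435)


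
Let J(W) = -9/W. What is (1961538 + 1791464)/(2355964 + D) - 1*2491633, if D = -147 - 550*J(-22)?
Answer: -2934633504367/1177796 ≈ -2.4916e+6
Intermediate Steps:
D = -372 (D = -147 - (-4950)/(-22) = -147 - (-4950)*(-1)/22 = -147 - 550*9/22 = -147 - 225 = -372)
(1961538 + 1791464)/(2355964 + D) - 1*2491633 = (1961538 + 1791464)/(2355964 - 372) - 1*2491633 = 3753002/2355592 - 2491633 = 3753002*(1/2355592) - 2491633 = 1876501/1177796 - 2491633 = -2934633504367/1177796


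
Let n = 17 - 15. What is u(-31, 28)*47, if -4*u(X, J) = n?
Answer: -47/2 ≈ -23.500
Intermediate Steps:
n = 2
u(X, J) = -½ (u(X, J) = -¼*2 = -½)
u(-31, 28)*47 = -½*47 = -47/2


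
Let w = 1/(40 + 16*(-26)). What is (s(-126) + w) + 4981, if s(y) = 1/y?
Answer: 117989677/23688 ≈ 4981.0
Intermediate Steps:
w = -1/376 (w = 1/(40 - 416) = 1/(-376) = -1/376 ≈ -0.0026596)
(s(-126) + w) + 4981 = (1/(-126) - 1/376) + 4981 = (-1/126 - 1/376) + 4981 = -251/23688 + 4981 = 117989677/23688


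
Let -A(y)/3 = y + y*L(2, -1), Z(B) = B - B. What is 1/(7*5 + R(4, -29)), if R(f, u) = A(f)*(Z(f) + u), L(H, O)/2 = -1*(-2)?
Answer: 1/1775 ≈ 0.00056338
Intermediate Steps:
L(H, O) = 4 (L(H, O) = 2*(-1*(-2)) = 2*2 = 4)
Z(B) = 0
A(y) = -15*y (A(y) = -3*(y + y*4) = -3*(y + 4*y) = -15*y)
R(f, u) = -15*f*u (R(f, u) = (-15*f)*(0 + u) = (-15*f)*u = -15*f*u)
1/(7*5 + R(4, -29)) = 1/(7*5 - 15*4*(-29)) = 1/(35 + 1740) = 1/1775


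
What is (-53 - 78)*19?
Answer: -2489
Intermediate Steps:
(-53 - 78)*19 = -131*19 = -2489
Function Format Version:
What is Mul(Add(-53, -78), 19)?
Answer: -2489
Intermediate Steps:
Mul(Add(-53, -78), 19) = Mul(-131, 19) = -2489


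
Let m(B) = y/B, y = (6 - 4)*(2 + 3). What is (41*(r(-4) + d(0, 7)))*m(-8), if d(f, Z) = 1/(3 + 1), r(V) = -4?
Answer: 3075/16 ≈ 192.19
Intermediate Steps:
d(f, Z) = 1/4
y = 10 (y = 2*5 = 10)
m(B) = 10/B
(41*(r(-4) + d(0, 7)))*m(-8) = (41*(-4 + 1/4))*(10/(-8)) = (41*(-15/4))*(10*(-1/8)) = -615/4*(-5/4) = 3075/16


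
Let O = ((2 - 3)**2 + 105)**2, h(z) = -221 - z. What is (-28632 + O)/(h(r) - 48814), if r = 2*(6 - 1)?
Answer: 17396/49045 ≈ 0.35469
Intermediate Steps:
r = 10 (r = 2*5 = 10)
O = 11236 (O = ((-1)**2 + 105)**2 = (1 + 105)**2 = 106**2 = 11236)
(-28632 + O)/(h(r) - 48814) = (-28632 + 11236)/((-221 - 1*10) - 48814) = -17396/((-221 - 10) - 48814) = -17396/(-231 - 48814) = -17396/(-49045) = -17396*(-1/49045) = 17396/49045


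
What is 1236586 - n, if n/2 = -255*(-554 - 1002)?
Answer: 443026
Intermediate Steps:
n = 793560 (n = 2*(-255*(-554 - 1002)) = 2*(-255*(-1556)) = 2*396780 = 793560)
1236586 - n = 1236586 - 1*793560 = 1236586 - 793560 = 443026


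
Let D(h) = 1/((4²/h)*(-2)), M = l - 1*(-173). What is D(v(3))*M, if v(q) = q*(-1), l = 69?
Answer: 363/16 ≈ 22.688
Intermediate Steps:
M = 242 (M = 69 - 1*(-173) = 69 + 173 = 242)
v(q) = -q
D(h) = -h/32 (D(h) = 1/((16/h)*(-2)) = 1/(-32/h) = -h/32)
D(v(3))*M = -(-1)*3/32*242 = -1/32*(-3)*242 = (3/32)*242 = 363/16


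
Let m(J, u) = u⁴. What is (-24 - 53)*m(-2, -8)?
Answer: -315392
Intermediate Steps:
(-24 - 53)*m(-2, -8) = (-24 - 53)*(-8)⁴ = -77*4096 = -315392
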